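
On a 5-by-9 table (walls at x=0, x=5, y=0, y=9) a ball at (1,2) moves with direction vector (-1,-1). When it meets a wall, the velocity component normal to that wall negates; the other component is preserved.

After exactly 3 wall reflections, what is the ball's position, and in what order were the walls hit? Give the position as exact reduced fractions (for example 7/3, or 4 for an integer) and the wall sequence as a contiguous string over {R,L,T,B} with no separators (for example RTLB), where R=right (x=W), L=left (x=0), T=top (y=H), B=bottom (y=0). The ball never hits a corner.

Final position: (5,4)
Wall sequence: LBR

1. t=1 → L at (0,1); v=(1,-1)
2. t=1 → B at (1,0); v=(1,1)
3. t=4 → R at (5,4); v=(-1,1)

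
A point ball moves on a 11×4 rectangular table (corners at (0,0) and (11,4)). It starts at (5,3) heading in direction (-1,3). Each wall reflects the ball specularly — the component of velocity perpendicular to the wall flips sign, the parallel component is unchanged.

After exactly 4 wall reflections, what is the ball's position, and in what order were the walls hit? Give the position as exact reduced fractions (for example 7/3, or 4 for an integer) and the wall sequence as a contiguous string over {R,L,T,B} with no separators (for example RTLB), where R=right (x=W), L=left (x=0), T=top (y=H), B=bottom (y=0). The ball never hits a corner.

Final position: (2/3,0)
Wall sequence: TBTB

1. t=1/3 → T at (14/3,4); v=(-1,-3)
2. t=4/3 → B at (10/3,0); v=(-1,3)
3. t=4/3 → T at (2,4); v=(-1,-3)
4. t=4/3 → B at (2/3,0); v=(-1,3)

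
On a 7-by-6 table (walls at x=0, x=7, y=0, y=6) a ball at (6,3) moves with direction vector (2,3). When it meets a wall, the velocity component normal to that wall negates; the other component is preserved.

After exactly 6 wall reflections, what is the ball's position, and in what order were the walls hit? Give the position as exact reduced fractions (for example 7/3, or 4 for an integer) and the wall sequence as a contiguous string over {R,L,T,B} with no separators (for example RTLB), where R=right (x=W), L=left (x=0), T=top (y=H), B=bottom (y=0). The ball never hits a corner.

Final position: (6,0)
Wall sequence: RTBLTB

1. t=1/2 → R at (7,9/2); v=(-2,3)
2. t=1/2 → T at (6,6); v=(-2,-3)
3. t=2 → B at (2,0); v=(-2,3)
4. t=1 → L at (0,3); v=(2,3)
5. t=1 → T at (2,6); v=(2,-3)
6. t=2 → B at (6,0); v=(2,3)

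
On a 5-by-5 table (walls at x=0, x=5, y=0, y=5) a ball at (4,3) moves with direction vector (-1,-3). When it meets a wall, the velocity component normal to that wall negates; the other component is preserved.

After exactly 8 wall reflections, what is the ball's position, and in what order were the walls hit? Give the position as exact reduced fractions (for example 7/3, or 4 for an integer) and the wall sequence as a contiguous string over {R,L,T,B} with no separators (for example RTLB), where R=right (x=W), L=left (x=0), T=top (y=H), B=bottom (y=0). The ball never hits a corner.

1. t=1 → B at (3,0); v=(-1,3)
2. t=5/3 → T at (4/3,5); v=(-1,-3)
3. t=4/3 → L at (0,1); v=(1,-3)
4. t=1/3 → B at (1/3,0); v=(1,3)
5. t=5/3 → T at (2,5); v=(1,-3)
6. t=5/3 → B at (11/3,0); v=(1,3)
7. t=4/3 → R at (5,4); v=(-1,3)
8. t=1/3 → T at (14/3,5); v=(-1,-3)

Final position: (14/3,5)
Wall sequence: BTLBTBRT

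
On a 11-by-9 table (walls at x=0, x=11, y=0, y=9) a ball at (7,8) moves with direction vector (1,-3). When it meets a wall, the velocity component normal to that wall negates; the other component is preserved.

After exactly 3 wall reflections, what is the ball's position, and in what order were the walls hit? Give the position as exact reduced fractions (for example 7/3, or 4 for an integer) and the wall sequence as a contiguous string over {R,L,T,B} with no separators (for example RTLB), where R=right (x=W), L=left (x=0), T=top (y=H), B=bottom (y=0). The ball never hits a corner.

Final position: (28/3,9)
Wall sequence: BRT

1. t=8/3 → B at (29/3,0); v=(1,3)
2. t=4/3 → R at (11,4); v=(-1,3)
3. t=5/3 → T at (28/3,9); v=(-1,-3)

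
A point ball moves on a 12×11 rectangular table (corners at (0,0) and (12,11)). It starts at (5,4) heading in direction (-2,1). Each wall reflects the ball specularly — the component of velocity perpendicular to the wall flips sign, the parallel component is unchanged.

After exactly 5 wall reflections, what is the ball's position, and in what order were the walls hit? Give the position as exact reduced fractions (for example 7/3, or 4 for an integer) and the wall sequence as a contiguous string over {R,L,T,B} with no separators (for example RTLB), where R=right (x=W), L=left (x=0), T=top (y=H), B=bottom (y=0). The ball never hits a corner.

1. t=5/2 → L at (0,13/2); v=(2,1)
2. t=9/2 → T at (9,11); v=(2,-1)
3. t=3/2 → R at (12,19/2); v=(-2,-1)
4. t=6 → L at (0,7/2); v=(2,-1)
5. t=7/2 → B at (7,0); v=(2,1)

Final position: (7,0)
Wall sequence: LTRLB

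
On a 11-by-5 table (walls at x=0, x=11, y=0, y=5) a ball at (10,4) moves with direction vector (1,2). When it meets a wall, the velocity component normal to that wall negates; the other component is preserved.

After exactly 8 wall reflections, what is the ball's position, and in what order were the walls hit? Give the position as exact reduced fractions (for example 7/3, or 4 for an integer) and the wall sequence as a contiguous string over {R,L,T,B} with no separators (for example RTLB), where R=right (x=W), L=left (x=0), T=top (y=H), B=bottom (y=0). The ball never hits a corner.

Final position: (1,0)
Wall sequence: TRBTBTLB

1. t=1/2 → T at (21/2,5); v=(1,-2)
2. t=1/2 → R at (11,4); v=(-1,-2)
3. t=2 → B at (9,0); v=(-1,2)
4. t=5/2 → T at (13/2,5); v=(-1,-2)
5. t=5/2 → B at (4,0); v=(-1,2)
6. t=5/2 → T at (3/2,5); v=(-1,-2)
7. t=3/2 → L at (0,2); v=(1,-2)
8. t=1 → B at (1,0); v=(1,2)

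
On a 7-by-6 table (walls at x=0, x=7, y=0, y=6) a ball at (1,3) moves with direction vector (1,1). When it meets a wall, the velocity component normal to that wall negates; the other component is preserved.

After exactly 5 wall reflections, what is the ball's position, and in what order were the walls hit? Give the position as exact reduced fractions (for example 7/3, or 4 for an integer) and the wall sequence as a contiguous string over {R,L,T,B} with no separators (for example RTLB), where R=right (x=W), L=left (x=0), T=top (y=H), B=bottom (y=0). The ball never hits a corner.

1. t=3 → T at (4,6); v=(1,-1)
2. t=3 → R at (7,3); v=(-1,-1)
3. t=3 → B at (4,0); v=(-1,1)
4. t=4 → L at (0,4); v=(1,1)
5. t=2 → T at (2,6); v=(1,-1)

Final position: (2,6)
Wall sequence: TRBLT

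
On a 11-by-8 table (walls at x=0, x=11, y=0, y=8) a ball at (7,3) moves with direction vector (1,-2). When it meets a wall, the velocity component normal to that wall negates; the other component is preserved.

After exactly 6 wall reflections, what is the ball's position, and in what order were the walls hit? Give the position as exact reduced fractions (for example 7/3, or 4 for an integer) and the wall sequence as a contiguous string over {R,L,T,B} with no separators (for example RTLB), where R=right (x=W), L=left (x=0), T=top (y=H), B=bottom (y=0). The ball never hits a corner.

Final position: (0,5)
Wall sequence: BRTBTL

1. t=3/2 → B at (17/2,0); v=(1,2)
2. t=5/2 → R at (11,5); v=(-1,2)
3. t=3/2 → T at (19/2,8); v=(-1,-2)
4. t=4 → B at (11/2,0); v=(-1,2)
5. t=4 → T at (3/2,8); v=(-1,-2)
6. t=3/2 → L at (0,5); v=(1,-2)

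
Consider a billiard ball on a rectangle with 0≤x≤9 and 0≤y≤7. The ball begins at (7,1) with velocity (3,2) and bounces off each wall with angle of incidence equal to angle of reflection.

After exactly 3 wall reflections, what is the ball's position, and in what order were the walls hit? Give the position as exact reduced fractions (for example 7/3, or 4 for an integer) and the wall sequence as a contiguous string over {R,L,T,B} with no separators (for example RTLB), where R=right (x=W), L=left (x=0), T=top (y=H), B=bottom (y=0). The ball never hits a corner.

1. t=2/3 → R at (9,7/3); v=(-3,2)
2. t=7/3 → T at (2,7); v=(-3,-2)
3. t=2/3 → L at (0,17/3); v=(3,-2)

Final position: (0,17/3)
Wall sequence: RTL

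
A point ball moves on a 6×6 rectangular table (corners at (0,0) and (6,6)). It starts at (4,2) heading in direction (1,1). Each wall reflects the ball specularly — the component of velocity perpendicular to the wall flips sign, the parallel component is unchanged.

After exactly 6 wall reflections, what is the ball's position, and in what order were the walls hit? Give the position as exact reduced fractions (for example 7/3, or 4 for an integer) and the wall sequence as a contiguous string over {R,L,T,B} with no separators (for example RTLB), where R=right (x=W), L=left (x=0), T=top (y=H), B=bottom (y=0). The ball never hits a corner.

Final position: (4,6)
Wall sequence: RTLBRT

1. t=2 → R at (6,4); v=(-1,1)
2. t=2 → T at (4,6); v=(-1,-1)
3. t=4 → L at (0,2); v=(1,-1)
4. t=2 → B at (2,0); v=(1,1)
5. t=4 → R at (6,4); v=(-1,1)
6. t=2 → T at (4,6); v=(-1,-1)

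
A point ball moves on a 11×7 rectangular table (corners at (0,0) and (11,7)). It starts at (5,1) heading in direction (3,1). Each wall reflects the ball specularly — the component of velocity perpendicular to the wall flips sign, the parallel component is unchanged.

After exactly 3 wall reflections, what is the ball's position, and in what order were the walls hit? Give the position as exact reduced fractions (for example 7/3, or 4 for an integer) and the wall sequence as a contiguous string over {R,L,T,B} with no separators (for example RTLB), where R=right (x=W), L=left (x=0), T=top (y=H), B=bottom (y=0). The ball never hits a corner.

Final position: (1,7)
Wall sequence: RLT

1. t=2 → R at (11,3); v=(-3,1)
2. t=11/3 → L at (0,20/3); v=(3,1)
3. t=1/3 → T at (1,7); v=(3,-1)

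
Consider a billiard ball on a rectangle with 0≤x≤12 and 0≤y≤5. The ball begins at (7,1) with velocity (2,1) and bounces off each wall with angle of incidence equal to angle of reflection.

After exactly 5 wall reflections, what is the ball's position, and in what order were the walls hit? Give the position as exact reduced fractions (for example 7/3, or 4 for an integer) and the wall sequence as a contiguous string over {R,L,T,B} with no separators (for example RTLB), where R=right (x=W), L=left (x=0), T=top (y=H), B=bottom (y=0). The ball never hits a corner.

1. t=5/2 → R at (12,7/2); v=(-2,1)
2. t=3/2 → T at (9,5); v=(-2,-1)
3. t=9/2 → L at (0,1/2); v=(2,-1)
4. t=1/2 → B at (1,0); v=(2,1)
5. t=5 → T at (11,5); v=(2,-1)

Final position: (11,5)
Wall sequence: RTLBT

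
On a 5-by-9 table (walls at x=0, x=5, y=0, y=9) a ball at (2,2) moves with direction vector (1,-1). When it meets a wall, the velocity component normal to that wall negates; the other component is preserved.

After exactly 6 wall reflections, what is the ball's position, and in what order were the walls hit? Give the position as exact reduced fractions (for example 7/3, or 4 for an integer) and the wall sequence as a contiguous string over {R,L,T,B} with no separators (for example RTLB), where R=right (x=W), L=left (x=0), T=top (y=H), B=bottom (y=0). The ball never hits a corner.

1. t=2 → B at (4,0); v=(1,1)
2. t=1 → R at (5,1); v=(-1,1)
3. t=5 → L at (0,6); v=(1,1)
4. t=3 → T at (3,9); v=(1,-1)
5. t=2 → R at (5,7); v=(-1,-1)
6. t=5 → L at (0,2); v=(1,-1)

Final position: (0,2)
Wall sequence: BRLTRL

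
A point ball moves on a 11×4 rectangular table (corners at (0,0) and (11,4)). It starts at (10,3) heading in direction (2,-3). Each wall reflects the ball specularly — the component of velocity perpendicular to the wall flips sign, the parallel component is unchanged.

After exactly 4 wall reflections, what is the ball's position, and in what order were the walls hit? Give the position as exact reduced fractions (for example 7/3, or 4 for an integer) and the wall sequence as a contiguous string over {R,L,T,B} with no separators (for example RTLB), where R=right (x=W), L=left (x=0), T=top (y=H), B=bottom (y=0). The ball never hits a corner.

Final position: (14/3,0)
Wall sequence: RBTB

1. t=1/2 → R at (11,3/2); v=(-2,-3)
2. t=1/2 → B at (10,0); v=(-2,3)
3. t=4/3 → T at (22/3,4); v=(-2,-3)
4. t=4/3 → B at (14/3,0); v=(-2,3)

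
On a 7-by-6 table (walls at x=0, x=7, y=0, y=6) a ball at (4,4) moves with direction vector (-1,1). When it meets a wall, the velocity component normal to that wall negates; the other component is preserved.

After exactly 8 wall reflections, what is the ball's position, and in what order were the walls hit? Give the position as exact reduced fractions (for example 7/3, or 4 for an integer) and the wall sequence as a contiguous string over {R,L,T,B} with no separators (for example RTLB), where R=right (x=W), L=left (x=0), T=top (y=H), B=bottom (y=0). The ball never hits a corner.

1. t=2 → T at (2,6); v=(-1,-1)
2. t=2 → L at (0,4); v=(1,-1)
3. t=4 → B at (4,0); v=(1,1)
4. t=3 → R at (7,3); v=(-1,1)
5. t=3 → T at (4,6); v=(-1,-1)
6. t=4 → L at (0,2); v=(1,-1)
7. t=2 → B at (2,0); v=(1,1)
8. t=5 → R at (7,5); v=(-1,1)

Final position: (7,5)
Wall sequence: TLBRTLBR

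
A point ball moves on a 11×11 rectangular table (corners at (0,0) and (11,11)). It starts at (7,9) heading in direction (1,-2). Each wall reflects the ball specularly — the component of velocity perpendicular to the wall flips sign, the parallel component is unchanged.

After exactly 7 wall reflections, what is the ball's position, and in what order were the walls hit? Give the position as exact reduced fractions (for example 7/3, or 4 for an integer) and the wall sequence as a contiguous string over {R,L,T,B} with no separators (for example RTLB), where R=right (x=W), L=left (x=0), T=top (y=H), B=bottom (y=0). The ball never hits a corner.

Final position: (11,1)
Wall sequence: RBTLBTR

1. t=4 → R at (11,1); v=(-1,-2)
2. t=1/2 → B at (21/2,0); v=(-1,2)
3. t=11/2 → T at (5,11); v=(-1,-2)
4. t=5 → L at (0,1); v=(1,-2)
5. t=1/2 → B at (1/2,0); v=(1,2)
6. t=11/2 → T at (6,11); v=(1,-2)
7. t=5 → R at (11,1); v=(-1,-2)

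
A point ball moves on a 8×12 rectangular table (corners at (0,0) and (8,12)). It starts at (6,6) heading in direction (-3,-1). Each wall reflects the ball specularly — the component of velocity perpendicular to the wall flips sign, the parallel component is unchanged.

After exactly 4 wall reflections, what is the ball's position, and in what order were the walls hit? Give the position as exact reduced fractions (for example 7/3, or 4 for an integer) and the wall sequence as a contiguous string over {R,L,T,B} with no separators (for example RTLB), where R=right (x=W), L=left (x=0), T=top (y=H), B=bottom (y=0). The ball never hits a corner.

1. t=2 → L at (0,4); v=(3,-1)
2. t=8/3 → R at (8,4/3); v=(-3,-1)
3. t=4/3 → B at (4,0); v=(-3,1)
4. t=4/3 → L at (0,4/3); v=(3,1)

Final position: (0,4/3)
Wall sequence: LRBL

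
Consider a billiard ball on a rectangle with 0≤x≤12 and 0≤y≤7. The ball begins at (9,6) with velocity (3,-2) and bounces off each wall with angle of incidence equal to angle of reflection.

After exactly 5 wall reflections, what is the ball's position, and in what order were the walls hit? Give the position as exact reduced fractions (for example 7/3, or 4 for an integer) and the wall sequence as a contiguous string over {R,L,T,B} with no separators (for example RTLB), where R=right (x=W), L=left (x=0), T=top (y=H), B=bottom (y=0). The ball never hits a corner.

1. t=1 → R at (12,4); v=(-3,-2)
2. t=2 → B at (6,0); v=(-3,2)
3. t=2 → L at (0,4); v=(3,2)
4. t=3/2 → T at (9/2,7); v=(3,-2)
5. t=5/2 → R at (12,2); v=(-3,-2)

Final position: (12,2)
Wall sequence: RBLTR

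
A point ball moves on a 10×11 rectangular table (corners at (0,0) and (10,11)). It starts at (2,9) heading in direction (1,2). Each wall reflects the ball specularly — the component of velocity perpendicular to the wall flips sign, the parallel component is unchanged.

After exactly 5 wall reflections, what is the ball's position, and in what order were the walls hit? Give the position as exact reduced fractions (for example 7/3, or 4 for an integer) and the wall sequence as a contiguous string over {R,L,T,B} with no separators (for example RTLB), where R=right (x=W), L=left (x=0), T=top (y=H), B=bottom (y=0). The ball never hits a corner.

Final position: (1/2,0)
Wall sequence: TBRTB

1. t=1 → T at (3,11); v=(1,-2)
2. t=11/2 → B at (17/2,0); v=(1,2)
3. t=3/2 → R at (10,3); v=(-1,2)
4. t=4 → T at (6,11); v=(-1,-2)
5. t=11/2 → B at (1/2,0); v=(-1,2)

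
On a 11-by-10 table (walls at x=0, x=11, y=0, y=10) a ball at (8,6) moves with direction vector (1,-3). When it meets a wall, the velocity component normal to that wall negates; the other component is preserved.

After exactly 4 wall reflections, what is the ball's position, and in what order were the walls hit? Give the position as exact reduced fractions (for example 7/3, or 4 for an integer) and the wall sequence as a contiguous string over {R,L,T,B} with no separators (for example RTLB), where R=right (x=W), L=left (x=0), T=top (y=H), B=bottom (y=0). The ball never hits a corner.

Final position: (16/3,0)
Wall sequence: BRTB

1. t=2 → B at (10,0); v=(1,3)
2. t=1 → R at (11,3); v=(-1,3)
3. t=7/3 → T at (26/3,10); v=(-1,-3)
4. t=10/3 → B at (16/3,0); v=(-1,3)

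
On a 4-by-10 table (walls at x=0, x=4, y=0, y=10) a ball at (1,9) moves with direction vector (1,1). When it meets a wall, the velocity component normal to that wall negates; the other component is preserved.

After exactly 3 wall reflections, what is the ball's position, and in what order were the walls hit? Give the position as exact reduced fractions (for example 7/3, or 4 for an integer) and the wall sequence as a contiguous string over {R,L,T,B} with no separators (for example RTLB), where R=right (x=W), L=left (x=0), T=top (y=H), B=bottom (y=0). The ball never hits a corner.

Final position: (0,4)
Wall sequence: TRL

1. t=1 → T at (2,10); v=(1,-1)
2. t=2 → R at (4,8); v=(-1,-1)
3. t=4 → L at (0,4); v=(1,-1)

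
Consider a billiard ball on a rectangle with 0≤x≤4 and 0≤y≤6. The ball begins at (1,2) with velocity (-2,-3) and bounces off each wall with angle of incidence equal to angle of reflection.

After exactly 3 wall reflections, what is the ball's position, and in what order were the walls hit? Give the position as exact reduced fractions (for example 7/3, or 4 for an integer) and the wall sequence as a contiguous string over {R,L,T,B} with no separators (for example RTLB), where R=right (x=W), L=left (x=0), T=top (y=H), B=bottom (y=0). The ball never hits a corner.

1. t=1/2 → L at (0,1/2); v=(2,-3)
2. t=1/6 → B at (1/3,0); v=(2,3)
3. t=11/6 → R at (4,11/2); v=(-2,3)

Final position: (4,11/2)
Wall sequence: LBR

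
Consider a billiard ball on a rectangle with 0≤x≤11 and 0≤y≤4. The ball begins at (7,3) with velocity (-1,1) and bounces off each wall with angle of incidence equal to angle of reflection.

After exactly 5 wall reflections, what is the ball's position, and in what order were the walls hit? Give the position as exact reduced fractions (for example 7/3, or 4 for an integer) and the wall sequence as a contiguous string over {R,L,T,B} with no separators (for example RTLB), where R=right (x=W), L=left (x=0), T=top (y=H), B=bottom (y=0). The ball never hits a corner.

1. t=1 → T at (6,4); v=(-1,-1)
2. t=4 → B at (2,0); v=(-1,1)
3. t=2 → L at (0,2); v=(1,1)
4. t=2 → T at (2,4); v=(1,-1)
5. t=4 → B at (6,0); v=(1,1)

Final position: (6,0)
Wall sequence: TBLTB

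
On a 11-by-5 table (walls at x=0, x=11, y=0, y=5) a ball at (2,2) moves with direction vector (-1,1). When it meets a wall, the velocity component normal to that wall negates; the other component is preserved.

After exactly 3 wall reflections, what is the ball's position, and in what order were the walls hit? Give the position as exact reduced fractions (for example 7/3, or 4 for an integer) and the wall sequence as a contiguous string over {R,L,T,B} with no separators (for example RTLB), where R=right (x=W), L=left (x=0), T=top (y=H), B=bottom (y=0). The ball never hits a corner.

1. t=2 → L at (0,4); v=(1,1)
2. t=1 → T at (1,5); v=(1,-1)
3. t=5 → B at (6,0); v=(1,1)

Final position: (6,0)
Wall sequence: LTB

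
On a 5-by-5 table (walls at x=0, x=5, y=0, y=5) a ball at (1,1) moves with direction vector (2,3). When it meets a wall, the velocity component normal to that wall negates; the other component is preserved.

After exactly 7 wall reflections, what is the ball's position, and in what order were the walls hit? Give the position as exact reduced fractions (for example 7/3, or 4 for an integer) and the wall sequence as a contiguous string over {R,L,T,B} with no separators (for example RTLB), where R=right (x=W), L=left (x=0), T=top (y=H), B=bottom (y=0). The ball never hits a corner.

1. t=4/3 → T at (11/3,5); v=(2,-3)
2. t=2/3 → R at (5,3); v=(-2,-3)
3. t=1 → B at (3,0); v=(-2,3)
4. t=3/2 → L at (0,9/2); v=(2,3)
5. t=1/6 → T at (1/3,5); v=(2,-3)
6. t=5/3 → B at (11/3,0); v=(2,3)
7. t=2/3 → R at (5,2); v=(-2,3)

Final position: (5,2)
Wall sequence: TRBLTBR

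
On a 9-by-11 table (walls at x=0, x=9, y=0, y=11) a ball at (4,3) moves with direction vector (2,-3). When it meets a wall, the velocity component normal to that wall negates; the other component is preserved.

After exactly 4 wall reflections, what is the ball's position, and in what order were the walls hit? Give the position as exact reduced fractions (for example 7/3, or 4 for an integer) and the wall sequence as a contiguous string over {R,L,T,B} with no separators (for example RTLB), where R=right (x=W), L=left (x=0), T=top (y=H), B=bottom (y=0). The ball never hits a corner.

Final position: (0,4)
Wall sequence: BRTL

1. t=1 → B at (6,0); v=(2,3)
2. t=3/2 → R at (9,9/2); v=(-2,3)
3. t=13/6 → T at (14/3,11); v=(-2,-3)
4. t=7/3 → L at (0,4); v=(2,-3)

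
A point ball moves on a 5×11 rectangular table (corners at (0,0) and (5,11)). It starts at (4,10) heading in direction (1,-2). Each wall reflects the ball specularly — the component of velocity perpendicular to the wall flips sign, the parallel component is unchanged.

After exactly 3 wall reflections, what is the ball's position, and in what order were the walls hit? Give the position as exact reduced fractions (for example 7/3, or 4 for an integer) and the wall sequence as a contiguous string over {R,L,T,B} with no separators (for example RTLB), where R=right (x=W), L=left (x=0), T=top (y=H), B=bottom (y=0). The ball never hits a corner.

1. t=1 → R at (5,8); v=(-1,-2)
2. t=4 → B at (1,0); v=(-1,2)
3. t=1 → L at (0,2); v=(1,2)

Final position: (0,2)
Wall sequence: RBL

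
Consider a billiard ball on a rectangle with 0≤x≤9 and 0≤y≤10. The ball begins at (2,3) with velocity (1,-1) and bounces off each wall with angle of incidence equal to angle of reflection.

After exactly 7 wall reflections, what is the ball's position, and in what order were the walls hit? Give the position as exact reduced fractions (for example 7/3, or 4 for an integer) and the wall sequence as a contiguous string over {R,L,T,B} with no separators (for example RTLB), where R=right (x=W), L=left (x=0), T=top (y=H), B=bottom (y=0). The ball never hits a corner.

1. t=3 → B at (5,0); v=(1,1)
2. t=4 → R at (9,4); v=(-1,1)
3. t=6 → T at (3,10); v=(-1,-1)
4. t=3 → L at (0,7); v=(1,-1)
5. t=7 → B at (7,0); v=(1,1)
6. t=2 → R at (9,2); v=(-1,1)
7. t=8 → T at (1,10); v=(-1,-1)

Final position: (1,10)
Wall sequence: BRTLBRT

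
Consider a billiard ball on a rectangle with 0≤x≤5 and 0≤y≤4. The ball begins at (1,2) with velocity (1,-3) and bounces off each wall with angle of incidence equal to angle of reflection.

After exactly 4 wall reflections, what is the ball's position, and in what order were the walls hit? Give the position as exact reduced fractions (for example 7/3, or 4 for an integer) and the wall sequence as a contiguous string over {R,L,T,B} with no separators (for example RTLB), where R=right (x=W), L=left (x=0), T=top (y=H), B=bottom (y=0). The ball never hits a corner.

1. t=2/3 → B at (5/3,0); v=(1,3)
2. t=4/3 → T at (3,4); v=(1,-3)
3. t=4/3 → B at (13/3,0); v=(1,3)
4. t=2/3 → R at (5,2); v=(-1,3)

Final position: (5,2)
Wall sequence: BTBR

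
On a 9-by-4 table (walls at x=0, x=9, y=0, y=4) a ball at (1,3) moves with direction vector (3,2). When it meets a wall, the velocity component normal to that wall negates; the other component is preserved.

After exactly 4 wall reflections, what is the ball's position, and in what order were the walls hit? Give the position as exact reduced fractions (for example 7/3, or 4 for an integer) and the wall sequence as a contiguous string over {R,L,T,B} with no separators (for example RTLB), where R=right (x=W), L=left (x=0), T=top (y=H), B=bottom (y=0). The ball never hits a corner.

Final position: (7/2,4)
Wall sequence: TBRT

1. t=1/2 → T at (5/2,4); v=(3,-2)
2. t=2 → B at (17/2,0); v=(3,2)
3. t=1/6 → R at (9,1/3); v=(-3,2)
4. t=11/6 → T at (7/2,4); v=(-3,-2)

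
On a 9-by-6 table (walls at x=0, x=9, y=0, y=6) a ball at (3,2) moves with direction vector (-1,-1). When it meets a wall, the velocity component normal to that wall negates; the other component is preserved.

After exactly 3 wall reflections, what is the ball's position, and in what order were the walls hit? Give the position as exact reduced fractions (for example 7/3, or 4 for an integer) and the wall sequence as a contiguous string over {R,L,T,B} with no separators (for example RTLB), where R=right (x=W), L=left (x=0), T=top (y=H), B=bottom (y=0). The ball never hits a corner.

1. t=2 → B at (1,0); v=(-1,1)
2. t=1 → L at (0,1); v=(1,1)
3. t=5 → T at (5,6); v=(1,-1)

Final position: (5,6)
Wall sequence: BLT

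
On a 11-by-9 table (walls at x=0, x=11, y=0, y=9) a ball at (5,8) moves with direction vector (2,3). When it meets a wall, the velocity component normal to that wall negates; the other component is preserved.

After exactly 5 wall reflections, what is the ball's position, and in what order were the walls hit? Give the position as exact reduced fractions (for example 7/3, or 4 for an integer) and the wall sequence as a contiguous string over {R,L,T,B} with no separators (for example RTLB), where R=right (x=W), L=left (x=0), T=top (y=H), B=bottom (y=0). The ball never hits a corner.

Final position: (0,5/2)
Wall sequence: TRBTL

1. t=1/3 → T at (17/3,9); v=(2,-3)
2. t=8/3 → R at (11,1); v=(-2,-3)
3. t=1/3 → B at (31/3,0); v=(-2,3)
4. t=3 → T at (13/3,9); v=(-2,-3)
5. t=13/6 → L at (0,5/2); v=(2,-3)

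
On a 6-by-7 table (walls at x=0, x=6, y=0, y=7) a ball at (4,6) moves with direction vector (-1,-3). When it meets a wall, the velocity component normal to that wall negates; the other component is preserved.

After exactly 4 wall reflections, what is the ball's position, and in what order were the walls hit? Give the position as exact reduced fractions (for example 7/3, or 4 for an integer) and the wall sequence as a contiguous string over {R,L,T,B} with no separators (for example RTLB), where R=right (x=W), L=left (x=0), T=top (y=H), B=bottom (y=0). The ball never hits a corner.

Final position: (8/3,0)
Wall sequence: BLTB

1. t=2 → B at (2,0); v=(-1,3)
2. t=2 → L at (0,6); v=(1,3)
3. t=1/3 → T at (1/3,7); v=(1,-3)
4. t=7/3 → B at (8/3,0); v=(1,3)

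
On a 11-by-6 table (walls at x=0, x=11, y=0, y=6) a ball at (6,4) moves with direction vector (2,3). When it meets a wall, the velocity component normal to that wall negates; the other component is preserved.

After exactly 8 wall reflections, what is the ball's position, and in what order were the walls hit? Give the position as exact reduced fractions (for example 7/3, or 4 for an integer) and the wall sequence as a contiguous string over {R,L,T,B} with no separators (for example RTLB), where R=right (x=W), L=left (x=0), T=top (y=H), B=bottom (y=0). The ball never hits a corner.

Final position: (16/3,0)
Wall sequence: TRBTBLTB

1. t=2/3 → T at (22/3,6); v=(2,-3)
2. t=11/6 → R at (11,1/2); v=(-2,-3)
3. t=1/6 → B at (32/3,0); v=(-2,3)
4. t=2 → T at (20/3,6); v=(-2,-3)
5. t=2 → B at (8/3,0); v=(-2,3)
6. t=4/3 → L at (0,4); v=(2,3)
7. t=2/3 → T at (4/3,6); v=(2,-3)
8. t=2 → B at (16/3,0); v=(2,3)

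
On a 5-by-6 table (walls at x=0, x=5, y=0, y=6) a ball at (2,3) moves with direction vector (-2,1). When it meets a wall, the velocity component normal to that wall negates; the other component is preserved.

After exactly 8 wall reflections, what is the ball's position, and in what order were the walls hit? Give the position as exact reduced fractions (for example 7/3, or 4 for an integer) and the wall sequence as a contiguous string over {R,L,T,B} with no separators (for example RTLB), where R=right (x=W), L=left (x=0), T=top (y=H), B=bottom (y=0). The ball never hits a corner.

1. t=1 → L at (0,4); v=(2,1)
2. t=2 → T at (4,6); v=(2,-1)
3. t=1/2 → R at (5,11/2); v=(-2,-1)
4. t=5/2 → L at (0,3); v=(2,-1)
5. t=5/2 → R at (5,1/2); v=(-2,-1)
6. t=1/2 → B at (4,0); v=(-2,1)
7. t=2 → L at (0,2); v=(2,1)
8. t=5/2 → R at (5,9/2); v=(-2,1)

Final position: (5,9/2)
Wall sequence: LTRLRBLR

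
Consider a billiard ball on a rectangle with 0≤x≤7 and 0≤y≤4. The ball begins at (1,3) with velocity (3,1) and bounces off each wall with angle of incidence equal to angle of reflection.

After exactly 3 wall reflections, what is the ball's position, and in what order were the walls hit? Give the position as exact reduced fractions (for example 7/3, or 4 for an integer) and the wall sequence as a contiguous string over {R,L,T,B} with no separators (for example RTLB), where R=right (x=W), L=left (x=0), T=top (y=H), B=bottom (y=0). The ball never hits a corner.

Final position: (0,2/3)
Wall sequence: TRL

1. t=1 → T at (4,4); v=(3,-1)
2. t=1 → R at (7,3); v=(-3,-1)
3. t=7/3 → L at (0,2/3); v=(3,-1)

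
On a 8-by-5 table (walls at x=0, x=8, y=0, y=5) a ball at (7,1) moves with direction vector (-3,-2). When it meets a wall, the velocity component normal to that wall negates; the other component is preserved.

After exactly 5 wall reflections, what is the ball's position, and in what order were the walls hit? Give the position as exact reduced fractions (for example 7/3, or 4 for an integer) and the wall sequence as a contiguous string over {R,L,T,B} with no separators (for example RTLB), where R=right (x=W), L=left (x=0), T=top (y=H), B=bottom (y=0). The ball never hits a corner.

Final position: (13/2,0)
Wall sequence: BLTRB

1. t=1/2 → B at (11/2,0); v=(-3,2)
2. t=11/6 → L at (0,11/3); v=(3,2)
3. t=2/3 → T at (2,5); v=(3,-2)
4. t=2 → R at (8,1); v=(-3,-2)
5. t=1/2 → B at (13/2,0); v=(-3,2)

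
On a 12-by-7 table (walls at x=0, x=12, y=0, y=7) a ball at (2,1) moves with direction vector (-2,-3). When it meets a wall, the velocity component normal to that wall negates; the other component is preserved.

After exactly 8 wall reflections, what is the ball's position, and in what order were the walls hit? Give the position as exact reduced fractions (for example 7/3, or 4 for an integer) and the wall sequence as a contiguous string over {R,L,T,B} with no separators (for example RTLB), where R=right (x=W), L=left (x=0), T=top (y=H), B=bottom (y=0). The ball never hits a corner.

1. t=1/3 → B at (4/3,0); v=(-2,3)
2. t=2/3 → L at (0,2); v=(2,3)
3. t=5/3 → T at (10/3,7); v=(2,-3)
4. t=7/3 → B at (8,0); v=(2,3)
5. t=2 → R at (12,6); v=(-2,3)
6. t=1/3 → T at (34/3,7); v=(-2,-3)
7. t=7/3 → B at (20/3,0); v=(-2,3)
8. t=7/3 → T at (2,7); v=(-2,-3)

Final position: (2,7)
Wall sequence: BLTBRTBT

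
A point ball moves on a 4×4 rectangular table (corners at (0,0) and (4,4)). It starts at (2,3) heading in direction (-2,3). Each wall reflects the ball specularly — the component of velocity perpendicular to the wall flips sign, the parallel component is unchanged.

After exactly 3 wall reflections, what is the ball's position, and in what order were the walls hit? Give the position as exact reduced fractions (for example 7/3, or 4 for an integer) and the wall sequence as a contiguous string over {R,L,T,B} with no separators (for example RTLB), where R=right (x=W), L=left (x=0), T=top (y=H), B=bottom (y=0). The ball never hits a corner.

1. t=1/3 → T at (4/3,4); v=(-2,-3)
2. t=2/3 → L at (0,2); v=(2,-3)
3. t=2/3 → B at (4/3,0); v=(2,3)

Final position: (4/3,0)
Wall sequence: TLB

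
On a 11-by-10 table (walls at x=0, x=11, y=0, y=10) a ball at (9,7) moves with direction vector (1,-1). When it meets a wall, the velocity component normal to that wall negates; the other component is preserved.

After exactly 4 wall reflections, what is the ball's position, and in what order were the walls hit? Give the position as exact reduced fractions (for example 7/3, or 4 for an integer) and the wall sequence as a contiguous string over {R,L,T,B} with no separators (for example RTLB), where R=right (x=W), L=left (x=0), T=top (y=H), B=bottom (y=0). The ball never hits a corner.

Final position: (4,10)
Wall sequence: RBLT

1. t=2 → R at (11,5); v=(-1,-1)
2. t=5 → B at (6,0); v=(-1,1)
3. t=6 → L at (0,6); v=(1,1)
4. t=4 → T at (4,10); v=(1,-1)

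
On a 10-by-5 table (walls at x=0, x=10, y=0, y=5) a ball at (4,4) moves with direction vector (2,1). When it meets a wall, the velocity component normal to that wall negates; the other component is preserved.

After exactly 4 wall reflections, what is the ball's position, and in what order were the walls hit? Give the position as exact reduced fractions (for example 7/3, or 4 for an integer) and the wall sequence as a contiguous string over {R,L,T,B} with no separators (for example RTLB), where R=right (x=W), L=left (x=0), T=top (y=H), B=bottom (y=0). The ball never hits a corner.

1. t=1 → T at (6,5); v=(2,-1)
2. t=2 → R at (10,3); v=(-2,-1)
3. t=3 → B at (4,0); v=(-2,1)
4. t=2 → L at (0,2); v=(2,1)

Final position: (0,2)
Wall sequence: TRBL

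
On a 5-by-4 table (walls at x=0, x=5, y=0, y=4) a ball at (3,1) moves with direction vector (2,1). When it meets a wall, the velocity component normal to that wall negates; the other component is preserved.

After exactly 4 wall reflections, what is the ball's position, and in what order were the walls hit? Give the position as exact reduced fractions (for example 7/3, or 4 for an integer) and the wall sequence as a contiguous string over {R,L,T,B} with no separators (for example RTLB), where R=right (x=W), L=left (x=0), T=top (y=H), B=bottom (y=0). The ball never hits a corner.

1. t=1 → R at (5,2); v=(-2,1)
2. t=2 → T at (1,4); v=(-2,-1)
3. t=1/2 → L at (0,7/2); v=(2,-1)
4. t=5/2 → R at (5,1); v=(-2,-1)

Final position: (5,1)
Wall sequence: RTLR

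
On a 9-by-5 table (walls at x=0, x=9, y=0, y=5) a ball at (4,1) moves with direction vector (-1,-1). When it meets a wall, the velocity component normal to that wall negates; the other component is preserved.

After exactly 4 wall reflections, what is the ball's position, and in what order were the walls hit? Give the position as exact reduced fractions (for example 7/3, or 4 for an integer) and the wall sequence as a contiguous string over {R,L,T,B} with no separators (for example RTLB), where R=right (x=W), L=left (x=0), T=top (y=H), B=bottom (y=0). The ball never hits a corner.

Final position: (7,0)
Wall sequence: BLTB

1. t=1 → B at (3,0); v=(-1,1)
2. t=3 → L at (0,3); v=(1,1)
3. t=2 → T at (2,5); v=(1,-1)
4. t=5 → B at (7,0); v=(1,1)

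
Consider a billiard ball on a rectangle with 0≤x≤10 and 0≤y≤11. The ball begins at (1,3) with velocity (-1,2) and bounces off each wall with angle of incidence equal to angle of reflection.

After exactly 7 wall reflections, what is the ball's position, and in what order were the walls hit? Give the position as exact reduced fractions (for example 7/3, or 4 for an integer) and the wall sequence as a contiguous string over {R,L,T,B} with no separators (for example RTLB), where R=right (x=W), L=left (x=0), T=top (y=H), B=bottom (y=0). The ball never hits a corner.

Final position: (0,1)
Wall sequence: LTBRTBL

1. t=1 → L at (0,5); v=(1,2)
2. t=3 → T at (3,11); v=(1,-2)
3. t=11/2 → B at (17/2,0); v=(1,2)
4. t=3/2 → R at (10,3); v=(-1,2)
5. t=4 → T at (6,11); v=(-1,-2)
6. t=11/2 → B at (1/2,0); v=(-1,2)
7. t=1/2 → L at (0,1); v=(1,2)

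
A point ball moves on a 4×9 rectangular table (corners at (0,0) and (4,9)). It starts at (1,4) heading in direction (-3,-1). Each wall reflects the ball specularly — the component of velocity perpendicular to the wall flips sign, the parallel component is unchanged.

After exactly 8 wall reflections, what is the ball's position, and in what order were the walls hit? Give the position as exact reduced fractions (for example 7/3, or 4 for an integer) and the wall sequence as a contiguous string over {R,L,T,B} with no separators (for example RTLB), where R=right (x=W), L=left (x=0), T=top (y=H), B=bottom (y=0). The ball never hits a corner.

Final position: (0,13/3)
Wall sequence: LRLBRLRL

1. t=1/3 → L at (0,11/3); v=(3,-1)
2. t=4/3 → R at (4,7/3); v=(-3,-1)
3. t=4/3 → L at (0,1); v=(3,-1)
4. t=1 → B at (3,0); v=(3,1)
5. t=1/3 → R at (4,1/3); v=(-3,1)
6. t=4/3 → L at (0,5/3); v=(3,1)
7. t=4/3 → R at (4,3); v=(-3,1)
8. t=4/3 → L at (0,13/3); v=(3,1)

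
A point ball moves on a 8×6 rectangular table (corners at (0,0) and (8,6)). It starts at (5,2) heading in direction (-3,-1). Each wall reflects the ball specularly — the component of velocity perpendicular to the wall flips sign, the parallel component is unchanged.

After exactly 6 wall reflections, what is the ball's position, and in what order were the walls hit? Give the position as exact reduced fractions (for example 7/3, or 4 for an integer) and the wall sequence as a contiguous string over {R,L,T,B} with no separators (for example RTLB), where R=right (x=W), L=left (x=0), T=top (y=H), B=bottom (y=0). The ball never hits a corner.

1. t=5/3 → L at (0,1/3); v=(3,-1)
2. t=1/3 → B at (1,0); v=(3,1)
3. t=7/3 → R at (8,7/3); v=(-3,1)
4. t=8/3 → L at (0,5); v=(3,1)
5. t=1 → T at (3,6); v=(3,-1)
6. t=5/3 → R at (8,13/3); v=(-3,-1)

Final position: (8,13/3)
Wall sequence: LBRLTR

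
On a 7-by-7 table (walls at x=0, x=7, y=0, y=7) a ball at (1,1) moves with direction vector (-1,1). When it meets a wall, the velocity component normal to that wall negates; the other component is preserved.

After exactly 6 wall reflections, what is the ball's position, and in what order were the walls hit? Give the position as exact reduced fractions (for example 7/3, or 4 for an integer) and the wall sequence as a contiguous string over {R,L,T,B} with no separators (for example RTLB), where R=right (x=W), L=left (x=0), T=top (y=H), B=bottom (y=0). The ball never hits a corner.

Final position: (5,7)
Wall sequence: LTRBLT

1. t=1 → L at (0,2); v=(1,1)
2. t=5 → T at (5,7); v=(1,-1)
3. t=2 → R at (7,5); v=(-1,-1)
4. t=5 → B at (2,0); v=(-1,1)
5. t=2 → L at (0,2); v=(1,1)
6. t=5 → T at (5,7); v=(1,-1)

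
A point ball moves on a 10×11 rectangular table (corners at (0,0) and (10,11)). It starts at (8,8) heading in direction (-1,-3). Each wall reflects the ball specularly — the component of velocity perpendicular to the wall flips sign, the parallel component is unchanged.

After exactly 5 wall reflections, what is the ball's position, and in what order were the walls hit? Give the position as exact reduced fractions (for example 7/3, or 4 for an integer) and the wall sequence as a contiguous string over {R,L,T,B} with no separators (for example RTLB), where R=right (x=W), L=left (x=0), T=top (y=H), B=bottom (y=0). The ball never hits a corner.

Final position: (17/3,11)
Wall sequence: BTLBT

1. t=8/3 → B at (16/3,0); v=(-1,3)
2. t=11/3 → T at (5/3,11); v=(-1,-3)
3. t=5/3 → L at (0,6); v=(1,-3)
4. t=2 → B at (2,0); v=(1,3)
5. t=11/3 → T at (17/3,11); v=(1,-3)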